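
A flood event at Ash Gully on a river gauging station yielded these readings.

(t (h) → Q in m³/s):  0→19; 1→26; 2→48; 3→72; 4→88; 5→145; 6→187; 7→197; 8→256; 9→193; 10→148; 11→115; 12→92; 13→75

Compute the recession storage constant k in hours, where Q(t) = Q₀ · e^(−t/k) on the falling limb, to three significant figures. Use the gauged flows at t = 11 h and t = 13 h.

k ≈ 4.68 h

On the falling limb, Q drops from 115 to 75 m³/s between t = 11 h and t = 13 h (Δt = 2 h).
k = −Δt / ln(Q₂/Q₁) = −2 / ln(75/115) = 4.68 h.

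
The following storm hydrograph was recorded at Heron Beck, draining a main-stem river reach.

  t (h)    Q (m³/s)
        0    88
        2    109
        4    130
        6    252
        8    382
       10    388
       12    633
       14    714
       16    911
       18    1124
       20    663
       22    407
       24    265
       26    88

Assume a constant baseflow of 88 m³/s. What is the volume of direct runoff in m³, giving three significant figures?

Direct-runoff ordinates (Q − Q_b): 0.0, 21.0, 42.0, 164.0, 294.0, 300.0, 545.0, 626.0, 823.0, 1036.0, 575.0, 319.0, 177.0, 0.0 m³/s.
ΣQ_DR = 4922 m³/s.
With Δt = 2 h = 7200 s, V = ΣQ_DR · Δt = 4922 × 7200 = 3.54 × 10^7 m³.

V ≈ 3.54 × 10^7 m³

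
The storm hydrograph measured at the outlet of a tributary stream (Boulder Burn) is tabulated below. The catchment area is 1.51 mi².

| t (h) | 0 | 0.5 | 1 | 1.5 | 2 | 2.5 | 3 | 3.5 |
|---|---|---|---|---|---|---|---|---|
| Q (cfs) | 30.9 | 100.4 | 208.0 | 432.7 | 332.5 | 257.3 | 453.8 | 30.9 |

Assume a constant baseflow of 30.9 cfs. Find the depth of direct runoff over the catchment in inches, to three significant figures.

d ≈ 0.821 in

Direct runoff: 0.0, 69.5, 177.1, 401.8, 301.6, 226.4, 422.9, 0.0 cfs; ΣQ_DR = 1599 cfs.
V = ΣQ_DR · Δt = 1599 × 1800 s = 2.879 × 10^6 ft³.
Over A = 1.51 mi², depth = V / A = 0.821 in.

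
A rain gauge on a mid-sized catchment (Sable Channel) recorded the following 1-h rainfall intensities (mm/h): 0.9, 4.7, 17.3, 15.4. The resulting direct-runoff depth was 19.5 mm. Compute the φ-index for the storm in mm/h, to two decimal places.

Only the 2 blocks with intensity above φ contribute runoff: 17.3, 15.4 mm/h.
Σ(I−φ)·Δt = d  ⇒  (17.3+15.4 − 2φ)·1 = 19.5
φ = (32.70 − 19.5/1) / 2 = 6.60 mm/h.

φ ≈ 6.60 mm/h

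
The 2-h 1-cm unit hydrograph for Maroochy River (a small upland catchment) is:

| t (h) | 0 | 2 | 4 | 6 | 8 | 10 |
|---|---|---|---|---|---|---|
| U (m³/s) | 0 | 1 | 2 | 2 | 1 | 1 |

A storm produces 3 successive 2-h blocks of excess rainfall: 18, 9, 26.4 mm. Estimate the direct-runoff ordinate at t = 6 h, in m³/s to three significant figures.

By discrete convolution, Q_j = Σ (P_i / 10 mm) · U_{j−i}.
At t = 6 h (j=3): Q = (18/10)·2 + (9/10)·2 + (26.4/10)·1 = 8.04 m³/s.

Q ≈ 8.04 m³/s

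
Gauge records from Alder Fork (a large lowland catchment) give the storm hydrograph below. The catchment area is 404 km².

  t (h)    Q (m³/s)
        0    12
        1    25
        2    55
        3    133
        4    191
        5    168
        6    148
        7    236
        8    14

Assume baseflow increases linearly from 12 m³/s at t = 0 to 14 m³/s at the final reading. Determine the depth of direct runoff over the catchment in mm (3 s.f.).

Direct runoff: 0.00, 12.75, 42.50, 120.25, 178.00, 154.75, 134.50, 222.25, 0.00 m³/s; ΣQ_DR = 865.0 m³/s.
V = ΣQ_DR · Δt = 865.0 × 3600 s = 3.114 × 10^6 m³.
Over A = 404 km², depth = V / A = 7.71 mm.

d ≈ 7.71 mm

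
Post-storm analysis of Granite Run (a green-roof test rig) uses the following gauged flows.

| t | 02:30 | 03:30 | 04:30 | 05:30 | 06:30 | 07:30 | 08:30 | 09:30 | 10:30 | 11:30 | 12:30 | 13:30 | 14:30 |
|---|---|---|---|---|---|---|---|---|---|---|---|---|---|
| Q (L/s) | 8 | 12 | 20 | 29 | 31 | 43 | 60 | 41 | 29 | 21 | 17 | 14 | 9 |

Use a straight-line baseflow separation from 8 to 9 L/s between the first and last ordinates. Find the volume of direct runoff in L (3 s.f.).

V ≈ 8.05 × 10^5 L

Direct-runoff ordinates (Q − Q_b): 0.00, 3.92, 11.83, 20.75, 22.67, 34.58, 51.50, 32.42, 20.33, 12.25, 8.17, 5.08, 0.00 L/s.
ΣQ_DR = 223.5 L/s.
With Δt = 1 h = 3600 s, V = ΣQ_DR · Δt = 223.5 × 3600 = 8.05 × 10^5 L.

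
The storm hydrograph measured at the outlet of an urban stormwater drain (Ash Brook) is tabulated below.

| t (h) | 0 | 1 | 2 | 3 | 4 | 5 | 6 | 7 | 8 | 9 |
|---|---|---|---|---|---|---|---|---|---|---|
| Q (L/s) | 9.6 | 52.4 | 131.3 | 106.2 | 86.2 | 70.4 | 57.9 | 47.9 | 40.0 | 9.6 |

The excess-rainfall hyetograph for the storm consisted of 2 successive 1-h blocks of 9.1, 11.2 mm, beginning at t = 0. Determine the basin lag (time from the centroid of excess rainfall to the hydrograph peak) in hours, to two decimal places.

Centroid of excess rainfall: t_c = Σ P_i·t̄_i / ΣP_i = 1.0517 h (block centres at 0.5, 1.5 h).
Hydrograph peak occurs at t = 2 h, so basin lag t_L = 2 − 1.0517 = 0.95 h.

t_L ≈ 0.95 h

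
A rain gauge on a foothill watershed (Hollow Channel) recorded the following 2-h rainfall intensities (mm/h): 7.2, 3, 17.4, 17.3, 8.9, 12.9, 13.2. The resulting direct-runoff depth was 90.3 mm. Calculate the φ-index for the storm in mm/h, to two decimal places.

φ ≈ 5.29 mm/h

Only the 6 blocks with intensity above φ contribute runoff: 7.2, 17.4, 17.3, 8.9, 12.9, 13.2 mm/h.
Σ(I−φ)·Δt = d  ⇒  (7.2+17.4+17.3+8.9+12.9+13.2 − 6φ)·2 = 90.3
φ = (76.90 − 90.3/2) / 6 = 5.29 mm/h.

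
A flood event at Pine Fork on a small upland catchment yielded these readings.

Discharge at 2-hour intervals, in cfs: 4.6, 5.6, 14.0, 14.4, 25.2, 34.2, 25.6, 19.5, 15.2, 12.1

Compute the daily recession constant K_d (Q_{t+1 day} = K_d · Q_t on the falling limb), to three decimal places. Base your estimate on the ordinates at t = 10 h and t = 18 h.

Between t = 10 h and t = 18 h the flow falls from 34.2 to 12.1 cfs over 4×2 h = 8 h.
Per-interval ratio K = (12.1/34.2)^(1/4) = 0.7712; K_d = K^(24/2) = 0.044.

K_d ≈ 0.044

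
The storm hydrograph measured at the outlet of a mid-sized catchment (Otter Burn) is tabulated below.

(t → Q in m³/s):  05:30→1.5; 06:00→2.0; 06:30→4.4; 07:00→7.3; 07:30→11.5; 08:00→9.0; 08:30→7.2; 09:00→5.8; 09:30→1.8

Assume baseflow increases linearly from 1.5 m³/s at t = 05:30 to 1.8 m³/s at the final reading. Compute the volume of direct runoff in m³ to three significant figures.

Direct-runoff ordinates (Q − Q_b): 0.00, 0.46, 2.83, 5.69, 9.85, 7.31, 5.47, 4.04, 0.00 m³/s.
ΣQ_DR = 35.65 m³/s.
With Δt = 0.5 h = 1800 s, V = ΣQ_DR · Δt = 35.65 × 1800 = 64200 m³.

V ≈ 64200 m³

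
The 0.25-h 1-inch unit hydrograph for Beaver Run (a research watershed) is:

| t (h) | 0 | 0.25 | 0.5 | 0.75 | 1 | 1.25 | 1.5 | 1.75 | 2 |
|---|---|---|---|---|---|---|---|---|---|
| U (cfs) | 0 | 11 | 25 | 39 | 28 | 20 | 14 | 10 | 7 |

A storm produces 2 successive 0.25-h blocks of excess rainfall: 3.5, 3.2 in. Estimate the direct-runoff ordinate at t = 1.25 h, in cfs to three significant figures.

Q ≈ 160 cfs

By discrete convolution, Q_j = Σ (P_i / 1 in) · U_{j−i}.
At t = 1.25 h (j=5): Q = (3.5/1)·20 + (3.2/1)·28 = 160 cfs.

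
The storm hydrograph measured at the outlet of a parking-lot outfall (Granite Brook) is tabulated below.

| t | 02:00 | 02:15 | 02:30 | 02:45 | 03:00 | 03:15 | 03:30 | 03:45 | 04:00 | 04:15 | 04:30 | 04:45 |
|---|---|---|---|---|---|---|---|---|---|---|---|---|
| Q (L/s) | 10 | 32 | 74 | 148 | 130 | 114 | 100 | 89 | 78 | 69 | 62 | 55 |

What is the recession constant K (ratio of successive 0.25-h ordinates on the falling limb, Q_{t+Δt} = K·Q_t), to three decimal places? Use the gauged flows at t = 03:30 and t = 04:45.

K ≈ 0.887

Using the recession-limb readings at t = 03:30 and t = 04:45: Q falls from 100 to 55 L/s over 5 intervals.
K = (Q₂/Q₁)^(1/5) = (55/100)^(1/5) = 0.887.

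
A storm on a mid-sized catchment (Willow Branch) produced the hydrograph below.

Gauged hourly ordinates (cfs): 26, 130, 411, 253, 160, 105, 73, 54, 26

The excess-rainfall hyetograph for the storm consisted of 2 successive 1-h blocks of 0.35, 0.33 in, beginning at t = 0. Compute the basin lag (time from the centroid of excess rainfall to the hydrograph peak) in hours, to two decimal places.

Centroid of excess rainfall: t_c = Σ P_i·t̄_i / ΣP_i = 0.9853 h (block centres at 0.5, 1.5 h).
Hydrograph peak occurs at t = 2 h, so basin lag t_L = 2 − 0.9853 = 1.01 h.

t_L ≈ 1.01 h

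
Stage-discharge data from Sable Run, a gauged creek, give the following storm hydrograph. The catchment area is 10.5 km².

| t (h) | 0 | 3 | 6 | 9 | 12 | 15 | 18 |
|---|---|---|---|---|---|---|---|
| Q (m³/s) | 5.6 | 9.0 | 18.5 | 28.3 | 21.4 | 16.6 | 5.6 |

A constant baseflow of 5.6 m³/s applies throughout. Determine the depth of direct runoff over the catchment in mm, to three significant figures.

d ≈ 67.7 mm

Direct runoff: 0.0, 3.4, 12.9, 22.7, 15.8, 11.0, 0.0 m³/s; ΣQ_DR = 65.80 m³/s.
V = ΣQ_DR · Δt = 65.80 × 10800 s = 7.106 × 10^5 m³.
Over A = 10.5 km², depth = V / A = 67.7 mm.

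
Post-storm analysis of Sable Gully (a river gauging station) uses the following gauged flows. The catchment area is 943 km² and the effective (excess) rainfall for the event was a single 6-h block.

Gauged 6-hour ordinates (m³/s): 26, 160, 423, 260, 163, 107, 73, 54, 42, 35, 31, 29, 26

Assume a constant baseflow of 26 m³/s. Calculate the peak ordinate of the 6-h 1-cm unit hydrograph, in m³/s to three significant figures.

U_p ≈ 159 m³/s

Direct runoff: 0.0, 134.0, 397.0, 234.0, 137.0, 81.0, 47.0, 28.0, 16.0, 9.0, 5.0, 3.0, 0.0 m³/s; ΣQ_DR = 1091 m³/s, peak = 397.0 m³/s.
Runoff depth d = ΣQ_DR·Δt / A = 1091 × 21600 / (943 km²) = 24.99 mm.
The 1-cm UH is the DRH scaled by (10 mm)/d, so U_p = 397.0 × 10/24.99 = 159 m³/s.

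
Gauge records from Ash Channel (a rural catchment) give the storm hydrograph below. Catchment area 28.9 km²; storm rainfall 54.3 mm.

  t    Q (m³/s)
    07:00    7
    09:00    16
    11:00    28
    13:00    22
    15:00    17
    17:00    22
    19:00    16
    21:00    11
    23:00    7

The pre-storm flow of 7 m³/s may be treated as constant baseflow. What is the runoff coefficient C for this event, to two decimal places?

C ≈ 0.38

ΣQ_DR = 83.00 m³/s; V = ΣQ_DR·Δt = 5.976 × 10^5 m³.
Runoff depth d = V / A = 20.68 mm.
C = d / P = 20.68 / 54.3 = 0.38.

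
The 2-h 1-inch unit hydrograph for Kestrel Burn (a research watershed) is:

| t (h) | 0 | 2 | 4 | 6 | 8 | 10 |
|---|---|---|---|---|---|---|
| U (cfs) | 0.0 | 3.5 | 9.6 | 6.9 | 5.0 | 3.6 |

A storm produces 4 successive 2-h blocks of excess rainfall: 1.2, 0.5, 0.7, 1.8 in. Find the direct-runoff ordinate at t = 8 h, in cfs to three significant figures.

By discrete convolution, Q_j = Σ (P_i / 1 in) · U_{j−i}.
At t = 8 h (j=4): Q = (1.2/1)·5.0 + (0.5/1)·6.9 + (0.7/1)·9.6 + (1.8/1)·3.5 = 22.5 cfs.

Q ≈ 22.5 cfs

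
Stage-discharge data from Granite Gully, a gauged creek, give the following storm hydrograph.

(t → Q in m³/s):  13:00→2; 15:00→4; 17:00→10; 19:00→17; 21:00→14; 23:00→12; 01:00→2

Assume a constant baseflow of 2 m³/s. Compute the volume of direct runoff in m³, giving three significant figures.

V ≈ 3.38 × 10^5 m³

Direct-runoff ordinates (Q − Q_b): 0.0, 2.0, 8.0, 15.0, 12.0, 10.0, 0.0 m³/s.
ΣQ_DR = 47.00 m³/s.
With Δt = 2 h = 7200 s, V = ΣQ_DR · Δt = 47.00 × 7200 = 3.38 × 10^5 m³.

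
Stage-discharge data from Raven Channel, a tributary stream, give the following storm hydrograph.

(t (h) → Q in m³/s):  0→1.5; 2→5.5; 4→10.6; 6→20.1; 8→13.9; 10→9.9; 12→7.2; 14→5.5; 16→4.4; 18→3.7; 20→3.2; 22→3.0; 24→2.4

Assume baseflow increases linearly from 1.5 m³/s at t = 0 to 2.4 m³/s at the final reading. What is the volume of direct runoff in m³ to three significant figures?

Direct-runoff ordinates (Q − Q_b): 0.00, 3.92, 8.95, 18.38, 12.10, 8.03, 5.25, 3.48, 2.30, 1.52, 0.95, 0.68, 0.00 m³/s.
ΣQ_DR = 65.55 m³/s.
With Δt = 2 h = 7200 s, V = ΣQ_DR · Δt = 65.55 × 7200 = 4.72 × 10^5 m³.

V ≈ 4.72 × 10^5 m³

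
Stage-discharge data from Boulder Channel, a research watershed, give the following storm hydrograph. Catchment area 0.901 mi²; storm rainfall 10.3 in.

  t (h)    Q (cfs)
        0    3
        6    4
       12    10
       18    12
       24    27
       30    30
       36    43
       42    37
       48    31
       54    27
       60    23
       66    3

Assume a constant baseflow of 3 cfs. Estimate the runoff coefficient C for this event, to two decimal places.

ΣQ_DR = 214.0 cfs; V = ΣQ_DR·Δt = 4.622 × 10^6 ft³.
Runoff depth d = V / A = 2.208 in.
C = d / P = 2.208 / 10.3 = 0.21.

C ≈ 0.21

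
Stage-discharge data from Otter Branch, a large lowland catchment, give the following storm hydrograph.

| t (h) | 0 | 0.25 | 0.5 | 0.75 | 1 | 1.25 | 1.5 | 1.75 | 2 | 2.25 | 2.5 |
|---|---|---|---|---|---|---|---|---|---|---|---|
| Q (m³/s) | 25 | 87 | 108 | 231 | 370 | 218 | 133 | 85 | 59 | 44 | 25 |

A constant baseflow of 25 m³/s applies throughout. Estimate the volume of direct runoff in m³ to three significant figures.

V ≈ 9.99 × 10^5 m³

Direct-runoff ordinates (Q − Q_b): 0.0, 62.0, 83.0, 206.0, 345.0, 193.0, 108.0, 60.0, 34.0, 19.0, 0.0 m³/s.
ΣQ_DR = 1110 m³/s.
With Δt = 0.25 h = 900 s, V = ΣQ_DR · Δt = 1110 × 900 = 9.99 × 10^5 m³.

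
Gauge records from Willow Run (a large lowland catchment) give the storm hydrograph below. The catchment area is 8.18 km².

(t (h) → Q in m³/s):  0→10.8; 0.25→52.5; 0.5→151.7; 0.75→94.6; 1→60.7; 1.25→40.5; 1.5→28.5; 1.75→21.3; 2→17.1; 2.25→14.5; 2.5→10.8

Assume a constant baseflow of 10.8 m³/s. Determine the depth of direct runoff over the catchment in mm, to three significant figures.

Direct runoff: 0.0, 41.7, 140.9, 83.8, 49.9, 29.7, 17.7, 10.5, 6.3, 3.7, 0.0 m³/s; ΣQ_DR = 384.2 m³/s.
V = ΣQ_DR · Δt = 384.2 × 900 s = 3.458 × 10^5 m³.
Over A = 8.18 km², depth = V / A = 42.3 mm.

d ≈ 42.3 mm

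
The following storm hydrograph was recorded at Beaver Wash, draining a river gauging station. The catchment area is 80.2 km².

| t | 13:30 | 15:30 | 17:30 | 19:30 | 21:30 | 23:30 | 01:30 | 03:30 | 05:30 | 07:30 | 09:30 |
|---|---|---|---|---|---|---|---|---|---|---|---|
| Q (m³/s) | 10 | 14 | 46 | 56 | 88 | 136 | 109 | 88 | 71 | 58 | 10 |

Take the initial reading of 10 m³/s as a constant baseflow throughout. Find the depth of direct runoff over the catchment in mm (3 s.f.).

Direct runoff: 0.0, 4.0, 36.0, 46.0, 78.0, 126.0, 99.0, 78.0, 61.0, 48.0, 0.0 m³/s; ΣQ_DR = 576.0 m³/s.
V = ΣQ_DR · Δt = 576.0 × 7200 s = 4.147 × 10^6 m³.
Over A = 80.2 km², depth = V / A = 51.7 mm.

d ≈ 51.7 mm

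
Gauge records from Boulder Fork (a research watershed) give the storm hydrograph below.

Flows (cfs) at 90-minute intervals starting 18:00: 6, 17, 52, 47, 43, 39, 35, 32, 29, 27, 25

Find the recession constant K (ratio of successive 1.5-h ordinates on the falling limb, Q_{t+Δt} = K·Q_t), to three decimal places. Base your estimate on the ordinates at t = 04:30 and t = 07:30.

Using the recession-limb readings at t = 04:30 and t = 07:30: Q falls from 32 to 27 cfs over 2 intervals.
K = (Q₂/Q₁)^(1/2) = (27/32)^(1/2) = 0.919.

K ≈ 0.919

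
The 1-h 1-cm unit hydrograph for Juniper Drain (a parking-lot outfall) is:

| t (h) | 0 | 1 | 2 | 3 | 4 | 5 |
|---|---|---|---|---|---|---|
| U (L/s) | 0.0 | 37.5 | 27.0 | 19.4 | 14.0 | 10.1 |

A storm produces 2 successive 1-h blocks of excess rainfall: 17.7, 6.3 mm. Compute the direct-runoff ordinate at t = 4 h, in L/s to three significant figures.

By discrete convolution, Q_j = Σ (P_i / 10 mm) · U_{j−i}.
At t = 4 h (j=4): Q = (17.7/10)·14.0 + (6.3/10)·19.4 = 37.0 L/s.

Q ≈ 37.0 L/s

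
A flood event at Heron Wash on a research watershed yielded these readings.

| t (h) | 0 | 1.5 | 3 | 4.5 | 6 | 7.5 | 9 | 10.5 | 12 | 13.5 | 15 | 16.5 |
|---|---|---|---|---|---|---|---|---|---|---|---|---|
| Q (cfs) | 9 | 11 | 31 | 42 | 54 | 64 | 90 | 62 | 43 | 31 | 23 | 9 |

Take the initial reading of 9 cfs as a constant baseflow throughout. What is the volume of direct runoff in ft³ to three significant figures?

V ≈ 1.95 × 10^6 ft³

Direct-runoff ordinates (Q − Q_b): 0.0, 2.0, 22.0, 33.0, 45.0, 55.0, 81.0, 53.0, 34.0, 22.0, 14.0, 0.0 cfs.
ΣQ_DR = 361.0 cfs.
With Δt = 1.5 h = 5400 s, V = ΣQ_DR · Δt = 361.0 × 5400 = 1.95 × 10^6 ft³.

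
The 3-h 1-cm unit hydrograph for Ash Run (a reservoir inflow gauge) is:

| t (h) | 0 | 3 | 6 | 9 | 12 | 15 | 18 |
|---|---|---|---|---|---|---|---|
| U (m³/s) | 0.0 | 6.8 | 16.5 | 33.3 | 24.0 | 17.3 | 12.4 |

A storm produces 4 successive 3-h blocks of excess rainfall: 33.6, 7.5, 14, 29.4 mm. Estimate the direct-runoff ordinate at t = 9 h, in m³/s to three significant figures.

By discrete convolution, Q_j = Σ (P_i / 10 mm) · U_{j−i}.
At t = 9 h (j=3): Q = (33.6/10)·33.3 + (7.5/10)·16.5 + (14/10)·6.8 + (29.4/10)·0.0 = 134 m³/s.

Q ≈ 134 m³/s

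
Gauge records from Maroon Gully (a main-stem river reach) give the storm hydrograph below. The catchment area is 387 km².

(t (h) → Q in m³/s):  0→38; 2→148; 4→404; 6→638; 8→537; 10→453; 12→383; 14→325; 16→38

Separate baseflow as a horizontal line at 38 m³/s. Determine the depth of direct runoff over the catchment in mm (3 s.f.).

Direct runoff: 0.0, 110.0, 366.0, 600.0, 499.0, 415.0, 345.0, 287.0, 0.0 m³/s; ΣQ_DR = 2622 m³/s.
V = ΣQ_DR · Δt = 2622 × 7200 s = 1.888 × 10^7 m³.
Over A = 387 km², depth = V / A = 48.8 mm.

d ≈ 48.8 mm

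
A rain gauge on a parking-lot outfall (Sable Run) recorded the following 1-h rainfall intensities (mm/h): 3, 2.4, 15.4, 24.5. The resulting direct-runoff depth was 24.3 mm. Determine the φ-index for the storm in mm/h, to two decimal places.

Only the 2 blocks with intensity above φ contribute runoff: 15.4, 24.5 mm/h.
Σ(I−φ)·Δt = d  ⇒  (15.4+24.5 − 2φ)·1 = 24.3
φ = (39.90 − 24.3/1) / 2 = 7.80 mm/h.

φ ≈ 7.80 mm/h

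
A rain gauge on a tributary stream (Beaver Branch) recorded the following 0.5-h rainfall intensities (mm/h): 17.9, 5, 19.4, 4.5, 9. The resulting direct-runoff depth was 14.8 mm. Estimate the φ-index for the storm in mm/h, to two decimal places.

Only the 3 blocks with intensity above φ contribute runoff: 17.9, 19.4, 9 mm/h.
Σ(I−φ)·Δt = d  ⇒  (17.9+19.4+9 − 3φ)·0.5 = 14.8
φ = (46.30 − 14.8/0.5) / 3 = 5.57 mm/h.

φ ≈ 5.57 mm/h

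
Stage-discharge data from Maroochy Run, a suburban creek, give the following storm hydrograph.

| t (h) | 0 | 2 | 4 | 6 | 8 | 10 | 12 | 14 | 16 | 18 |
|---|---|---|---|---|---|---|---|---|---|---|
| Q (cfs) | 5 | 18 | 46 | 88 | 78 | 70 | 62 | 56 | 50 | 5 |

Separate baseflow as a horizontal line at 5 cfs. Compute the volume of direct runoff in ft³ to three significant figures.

V ≈ 3.08 × 10^6 ft³

Direct-runoff ordinates (Q − Q_b): 0.0, 13.0, 41.0, 83.0, 73.0, 65.0, 57.0, 51.0, 45.0, 0.0 cfs.
ΣQ_DR = 428.0 cfs.
With Δt = 2 h = 7200 s, V = ΣQ_DR · Δt = 428.0 × 7200 = 3.08 × 10^6 ft³.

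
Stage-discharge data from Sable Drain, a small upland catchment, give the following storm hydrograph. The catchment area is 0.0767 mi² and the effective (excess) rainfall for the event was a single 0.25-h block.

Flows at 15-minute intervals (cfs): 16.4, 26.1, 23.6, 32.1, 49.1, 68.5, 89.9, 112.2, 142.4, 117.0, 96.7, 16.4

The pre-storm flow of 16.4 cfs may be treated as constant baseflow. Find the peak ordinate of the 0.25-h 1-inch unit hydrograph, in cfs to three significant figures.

U_p ≈ 42.0 cfs

Direct runoff: 0.0, 9.7, 7.2, 15.7, 32.7, 52.1, 73.5, 95.8, 126.0, 100.6, 80.3, 0.0 cfs; ΣQ_DR = 593.6 cfs, peak = 126.0 cfs.
Runoff depth d = ΣQ_DR·Δt / A = 593.6 × 900 / (0.0767 mi²) = 2.998 in.
The 1-inch UH is the DRH scaled by (1 in)/d, so U_p = 126.0 × 1/2.998 = 42.0 cfs.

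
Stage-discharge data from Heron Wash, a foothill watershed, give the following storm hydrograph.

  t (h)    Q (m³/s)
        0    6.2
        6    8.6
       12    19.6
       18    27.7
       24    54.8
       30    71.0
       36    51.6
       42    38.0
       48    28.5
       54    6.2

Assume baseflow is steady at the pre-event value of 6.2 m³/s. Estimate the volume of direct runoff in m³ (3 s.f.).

V ≈ 5.40 × 10^6 m³

Direct-runoff ordinates (Q − Q_b): 0.0, 2.4, 13.4, 21.5, 48.6, 64.8, 45.4, 31.8, 22.3, 0.0 m³/s.
ΣQ_DR = 250.2 m³/s.
With Δt = 6 h = 21600 s, V = ΣQ_DR · Δt = 250.2 × 21600 = 5.40 × 10^6 m³.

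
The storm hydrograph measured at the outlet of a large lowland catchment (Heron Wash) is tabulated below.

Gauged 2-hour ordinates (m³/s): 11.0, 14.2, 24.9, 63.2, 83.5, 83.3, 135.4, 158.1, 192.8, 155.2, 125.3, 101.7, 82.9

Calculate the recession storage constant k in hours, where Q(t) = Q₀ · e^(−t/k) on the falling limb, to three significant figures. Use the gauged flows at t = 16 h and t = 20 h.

k ≈ 9.28 h

On the falling limb, Q drops from 192.8 to 125.3 m³/s between t = 16 h and t = 20 h (Δt = 4 h).
k = −Δt / ln(Q₂/Q₁) = −4 / ln(125.3/192.8) = 9.28 h.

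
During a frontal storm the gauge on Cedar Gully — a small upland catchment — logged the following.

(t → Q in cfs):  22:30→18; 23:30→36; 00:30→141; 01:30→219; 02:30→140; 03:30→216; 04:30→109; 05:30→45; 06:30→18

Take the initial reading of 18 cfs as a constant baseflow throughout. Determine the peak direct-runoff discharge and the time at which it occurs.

Subtracting baseflow gives direct-runoff ordinates: 0.0, 18.0, 123.0, 201.0, 122.0, 198.0, 91.0, 27.0, 0.0 cfs.
The maximum is 201.0 cfs, occurring at the reading for t = 01:30.

Q_p = 201.0 cfs at t = 01:30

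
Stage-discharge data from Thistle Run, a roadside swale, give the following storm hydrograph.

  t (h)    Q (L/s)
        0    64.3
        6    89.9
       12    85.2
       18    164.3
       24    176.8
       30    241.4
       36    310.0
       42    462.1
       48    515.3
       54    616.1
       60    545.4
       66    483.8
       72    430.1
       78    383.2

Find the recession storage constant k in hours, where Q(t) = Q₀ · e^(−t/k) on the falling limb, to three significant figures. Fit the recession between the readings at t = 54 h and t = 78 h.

On the falling limb, Q drops from 616.1 to 383.2 L/s between t = 54 h and t = 78 h (Δt = 24 h).
k = −Δt / ln(Q₂/Q₁) = −24 / ln(383.2/616.1) = 50.5 h.

k ≈ 50.5 h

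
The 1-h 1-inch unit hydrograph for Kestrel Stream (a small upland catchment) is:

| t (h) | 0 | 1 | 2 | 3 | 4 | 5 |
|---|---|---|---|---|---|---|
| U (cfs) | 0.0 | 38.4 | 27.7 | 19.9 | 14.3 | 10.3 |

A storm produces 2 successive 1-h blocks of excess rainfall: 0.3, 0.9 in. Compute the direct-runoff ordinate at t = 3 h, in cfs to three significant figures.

By discrete convolution, Q_j = Σ (P_i / 1 in) · U_{j−i}.
At t = 3 h (j=3): Q = (0.3/1)·19.9 + (0.9/1)·27.7 = 30.9 cfs.

Q ≈ 30.9 cfs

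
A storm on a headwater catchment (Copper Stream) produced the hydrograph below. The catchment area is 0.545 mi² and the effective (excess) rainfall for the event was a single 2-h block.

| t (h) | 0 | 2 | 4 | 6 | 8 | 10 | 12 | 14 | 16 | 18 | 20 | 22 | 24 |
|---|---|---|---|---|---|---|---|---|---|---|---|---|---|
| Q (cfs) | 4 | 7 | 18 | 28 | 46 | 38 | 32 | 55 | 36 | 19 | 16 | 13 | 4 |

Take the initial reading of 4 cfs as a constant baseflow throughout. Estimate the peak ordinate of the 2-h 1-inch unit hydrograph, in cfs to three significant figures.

U_p ≈ 34.0 cfs

Direct runoff: 0.0, 3.0, 14.0, 24.0, 42.0, 34.0, 28.0, 51.0, 32.0, 15.0, 12.0, 9.0, 0.0 cfs; ΣQ_DR = 264.0 cfs, peak = 51.0 cfs.
Runoff depth d = ΣQ_DR·Δt / A = 264.0 × 7200 / (0.545 mi²) = 1.501 in.
The 1-inch UH is the DRH scaled by (1 in)/d, so U_p = 51.0 × 1/1.501 = 34.0 cfs.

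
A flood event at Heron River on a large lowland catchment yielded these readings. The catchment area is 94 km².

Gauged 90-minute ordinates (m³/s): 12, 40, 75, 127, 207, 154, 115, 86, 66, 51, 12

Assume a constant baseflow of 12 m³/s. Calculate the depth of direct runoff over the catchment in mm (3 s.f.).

Direct runoff: 0.0, 28.0, 63.0, 115.0, 195.0, 142.0, 103.0, 74.0, 54.0, 39.0, 0.0 m³/s; ΣQ_DR = 813.0 m³/s.
V = ΣQ_DR · Δt = 813.0 × 5400 s = 4.390 × 10^6 m³.
Over A = 94 km², depth = V / A = 46.7 mm.

d ≈ 46.7 mm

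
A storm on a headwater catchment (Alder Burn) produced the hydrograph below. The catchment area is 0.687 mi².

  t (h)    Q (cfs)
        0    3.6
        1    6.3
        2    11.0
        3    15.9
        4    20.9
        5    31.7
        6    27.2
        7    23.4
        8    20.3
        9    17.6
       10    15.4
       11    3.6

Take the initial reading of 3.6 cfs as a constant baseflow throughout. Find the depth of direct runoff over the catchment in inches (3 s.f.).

d ≈ 0.347 in

Direct runoff: 0.0, 2.7, 7.4, 12.3, 17.3, 28.1, 23.6, 19.8, 16.7, 14.0, 11.8, 0.0 cfs; ΣQ_DR = 153.7 cfs.
V = ΣQ_DR · Δt = 153.7 × 3600 s = 5.533 × 10^5 ft³.
Over A = 0.687 mi², depth = V / A = 0.347 in.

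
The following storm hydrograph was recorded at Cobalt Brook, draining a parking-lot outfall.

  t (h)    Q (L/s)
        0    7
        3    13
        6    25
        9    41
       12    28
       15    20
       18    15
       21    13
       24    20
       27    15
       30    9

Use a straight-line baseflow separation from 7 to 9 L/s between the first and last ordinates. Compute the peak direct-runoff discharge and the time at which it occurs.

Q_p = 33.40 L/s at t = 9 h

Subtracting baseflow gives direct-runoff ordinates: 0.00, 5.80, 17.60, 33.40, 20.20, 12.00, 6.80, 4.60, 11.40, 6.20, 0.00 L/s.
The maximum is 33.40 L/s, occurring at the reading for t = 9 h.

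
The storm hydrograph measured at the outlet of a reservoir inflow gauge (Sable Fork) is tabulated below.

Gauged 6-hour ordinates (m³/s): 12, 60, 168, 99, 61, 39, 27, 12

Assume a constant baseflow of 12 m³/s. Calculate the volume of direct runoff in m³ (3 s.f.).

Direct-runoff ordinates (Q − Q_b): 0.0, 48.0, 156.0, 87.0, 49.0, 27.0, 15.0, 0.0 m³/s.
ΣQ_DR = 382.0 m³/s.
With Δt = 6 h = 21600 s, V = ΣQ_DR · Δt = 382.0 × 21600 = 8.25 × 10^6 m³.

V ≈ 8.25 × 10^6 m³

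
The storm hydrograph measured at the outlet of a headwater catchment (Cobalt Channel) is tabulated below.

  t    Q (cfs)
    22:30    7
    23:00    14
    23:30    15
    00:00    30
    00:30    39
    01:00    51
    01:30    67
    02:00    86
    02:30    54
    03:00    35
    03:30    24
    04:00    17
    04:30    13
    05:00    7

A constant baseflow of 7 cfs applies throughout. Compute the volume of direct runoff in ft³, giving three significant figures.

Direct-runoff ordinates (Q − Q_b): 0.0, 7.0, 8.0, 23.0, 32.0, 44.0, 60.0, 79.0, 47.0, 28.0, 17.0, 10.0, 6.0, 0.0 cfs.
ΣQ_DR = 361.0 cfs.
With Δt = 0.5 h = 1800 s, V = ΣQ_DR · Δt = 361.0 × 1800 = 6.50 × 10^5 ft³.

V ≈ 6.50 × 10^5 ft³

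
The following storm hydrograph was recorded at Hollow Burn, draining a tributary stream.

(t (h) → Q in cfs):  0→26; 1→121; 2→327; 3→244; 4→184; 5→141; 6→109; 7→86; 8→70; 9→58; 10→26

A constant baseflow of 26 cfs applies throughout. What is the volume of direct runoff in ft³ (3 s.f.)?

Direct-runoff ordinates (Q − Q_b): 0.0, 95.0, 301.0, 218.0, 158.0, 115.0, 83.0, 60.0, 44.0, 32.0, 0.0 cfs.
ΣQ_DR = 1106 cfs.
With Δt = 1 h = 3600 s, V = ΣQ_DR · Δt = 1106 × 3600 = 3.98 × 10^6 ft³.

V ≈ 3.98 × 10^6 ft³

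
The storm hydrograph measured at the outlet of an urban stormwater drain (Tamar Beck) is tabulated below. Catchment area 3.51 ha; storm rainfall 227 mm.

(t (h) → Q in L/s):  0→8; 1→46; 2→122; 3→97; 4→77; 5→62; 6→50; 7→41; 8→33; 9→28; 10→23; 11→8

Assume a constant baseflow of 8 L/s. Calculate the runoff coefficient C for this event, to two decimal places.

ΣQ_DR = 499.0 L/s; V = ΣQ_DR·Δt = 1.796 × 10^6 L.
Runoff depth d = V / A = 51.18 mm.
C = d / P = 51.18 / 227 = 0.23.

C ≈ 0.23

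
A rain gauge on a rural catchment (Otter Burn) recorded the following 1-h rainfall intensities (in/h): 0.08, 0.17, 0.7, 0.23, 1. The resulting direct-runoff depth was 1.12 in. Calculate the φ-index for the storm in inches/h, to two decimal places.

Only the 2 blocks with intensity above φ contribute runoff: 0.7, 1 in/h.
Σ(I−φ)·Δt = d  ⇒  (0.7+1 − 2φ)·1 = 1.12
φ = (1.700 − 1.12/1) / 2 = 0.29 in/h.

φ ≈ 0.29 in/h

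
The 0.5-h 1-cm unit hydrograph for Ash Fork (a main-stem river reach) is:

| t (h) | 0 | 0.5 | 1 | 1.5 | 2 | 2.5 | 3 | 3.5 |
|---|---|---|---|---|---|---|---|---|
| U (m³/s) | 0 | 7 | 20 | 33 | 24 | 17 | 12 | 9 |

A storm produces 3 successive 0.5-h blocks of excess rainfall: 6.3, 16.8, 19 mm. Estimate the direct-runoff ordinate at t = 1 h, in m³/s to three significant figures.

By discrete convolution, Q_j = Σ (P_i / 10 mm) · U_{j−i}.
At t = 1 h (j=2): Q = (6.3/10)·20 + (16.8/10)·7 + (19/10)·0 = 24.4 m³/s.

Q ≈ 24.4 m³/s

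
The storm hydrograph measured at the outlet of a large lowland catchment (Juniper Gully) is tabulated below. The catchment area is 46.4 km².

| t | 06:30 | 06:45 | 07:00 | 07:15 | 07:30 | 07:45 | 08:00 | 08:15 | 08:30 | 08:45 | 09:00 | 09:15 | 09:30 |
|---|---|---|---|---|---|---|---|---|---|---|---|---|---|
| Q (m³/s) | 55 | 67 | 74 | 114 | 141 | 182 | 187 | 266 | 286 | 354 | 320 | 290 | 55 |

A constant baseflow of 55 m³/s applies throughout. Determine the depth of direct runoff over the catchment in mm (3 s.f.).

Direct runoff: 0.0, 12.0, 19.0, 59.0, 86.0, 127.0, 132.0, 211.0, 231.0, 299.0, 265.0, 235.0, 0.0 m³/s; ΣQ_DR = 1676 m³/s.
V = ΣQ_DR · Δt = 1676 × 900 s = 1.508 × 10^6 m³.
Over A = 46.4 km², depth = V / A = 32.5 mm.

d ≈ 32.5 mm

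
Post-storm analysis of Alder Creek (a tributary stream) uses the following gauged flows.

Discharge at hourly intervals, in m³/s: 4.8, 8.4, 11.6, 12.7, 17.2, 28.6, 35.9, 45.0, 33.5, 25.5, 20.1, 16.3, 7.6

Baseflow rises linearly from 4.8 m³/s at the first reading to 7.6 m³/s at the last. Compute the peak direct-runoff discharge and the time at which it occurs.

Q_p = 38.57 m³/s at t = 7 h

Subtracting baseflow gives direct-runoff ordinates: 0.00, 3.37, 6.33, 7.20, 11.47, 22.63, 29.70, 38.57, 26.83, 18.60, 12.97, 8.93, 0.00 m³/s.
The maximum is 38.57 m³/s, occurring at the reading for t = 7 h.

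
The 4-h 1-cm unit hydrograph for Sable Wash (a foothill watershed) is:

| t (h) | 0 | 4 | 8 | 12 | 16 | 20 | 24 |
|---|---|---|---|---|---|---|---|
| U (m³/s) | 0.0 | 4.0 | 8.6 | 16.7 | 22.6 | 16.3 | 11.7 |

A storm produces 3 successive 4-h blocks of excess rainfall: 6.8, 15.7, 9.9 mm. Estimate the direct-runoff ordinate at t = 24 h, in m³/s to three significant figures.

Q ≈ 55.9 m³/s

By discrete convolution, Q_j = Σ (P_i / 10 mm) · U_{j−i}.
At t = 24 h (j=6): Q = (6.8/10)·11.7 + (15.7/10)·16.3 + (9.9/10)·22.6 = 55.9 m³/s.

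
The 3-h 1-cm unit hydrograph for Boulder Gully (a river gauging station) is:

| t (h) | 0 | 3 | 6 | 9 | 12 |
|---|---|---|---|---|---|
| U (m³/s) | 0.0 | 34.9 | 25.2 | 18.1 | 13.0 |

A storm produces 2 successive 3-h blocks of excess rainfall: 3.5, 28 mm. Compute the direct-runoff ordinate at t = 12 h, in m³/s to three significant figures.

Q ≈ 55.2 m³/s

By discrete convolution, Q_j = Σ (P_i / 10 mm) · U_{j−i}.
At t = 12 h (j=4): Q = (3.5/10)·13.0 + (28/10)·18.1 = 55.2 m³/s.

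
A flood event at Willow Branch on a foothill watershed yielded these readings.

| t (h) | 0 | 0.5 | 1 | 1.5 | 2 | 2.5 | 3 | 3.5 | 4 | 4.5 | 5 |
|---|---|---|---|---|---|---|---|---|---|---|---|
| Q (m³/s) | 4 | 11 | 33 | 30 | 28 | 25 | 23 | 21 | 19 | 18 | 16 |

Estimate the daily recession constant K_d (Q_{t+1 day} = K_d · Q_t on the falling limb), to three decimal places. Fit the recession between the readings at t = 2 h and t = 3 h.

K_d ≈ 0.009

Between t = 2 h and t = 3 h the flow falls from 28 to 23 m³/s over 2×0.5 h = 1 h.
Per-interval ratio K = (23/28)^(1/2) = 0.9063; K_d = K^(24/0.5) = 0.009.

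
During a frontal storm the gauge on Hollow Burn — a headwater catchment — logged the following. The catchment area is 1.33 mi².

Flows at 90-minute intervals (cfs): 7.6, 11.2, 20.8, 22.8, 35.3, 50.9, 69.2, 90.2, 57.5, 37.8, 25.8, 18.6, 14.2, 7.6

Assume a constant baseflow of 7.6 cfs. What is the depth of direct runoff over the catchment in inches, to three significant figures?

d ≈ 0.635 in

Direct runoff: 0.0, 3.6, 13.2, 15.2, 27.7, 43.3, 61.6, 82.6, 49.9, 30.2, 18.2, 11.0, 6.6, 0.0 cfs; ΣQ_DR = 363.1 cfs.
V = ΣQ_DR · Δt = 363.1 × 5400 s = 1.961 × 10^6 ft³.
Over A = 1.33 mi², depth = V / A = 0.635 in.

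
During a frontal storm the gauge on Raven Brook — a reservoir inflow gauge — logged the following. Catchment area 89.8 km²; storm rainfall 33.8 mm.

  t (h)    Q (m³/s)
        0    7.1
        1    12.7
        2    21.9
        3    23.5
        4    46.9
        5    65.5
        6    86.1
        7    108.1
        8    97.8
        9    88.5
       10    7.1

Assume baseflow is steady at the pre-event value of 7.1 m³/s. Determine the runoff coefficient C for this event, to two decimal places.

ΣQ_DR = 487.1 m³/s; V = ΣQ_DR·Δt = 1.754 × 10^6 m³.
Runoff depth d = V / A = 19.53 mm.
C = d / P = 19.53 / 33.8 = 0.58.

C ≈ 0.58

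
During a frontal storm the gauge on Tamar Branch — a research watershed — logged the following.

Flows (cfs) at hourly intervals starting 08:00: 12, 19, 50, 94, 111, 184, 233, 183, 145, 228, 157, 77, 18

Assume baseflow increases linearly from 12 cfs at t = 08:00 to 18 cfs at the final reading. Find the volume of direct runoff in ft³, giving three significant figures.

V ≈ 4.74 × 10^6 ft³

Direct-runoff ordinates (Q − Q_b): 0.00, 6.50, 37.00, 80.50, 97.00, 169.50, 218.00, 167.50, 129.00, 211.50, 140.00, 59.50, 0.00 cfs.
ΣQ_DR = 1316 cfs.
With Δt = 1 h = 3600 s, V = ΣQ_DR · Δt = 1316 × 3600 = 4.74 × 10^6 ft³.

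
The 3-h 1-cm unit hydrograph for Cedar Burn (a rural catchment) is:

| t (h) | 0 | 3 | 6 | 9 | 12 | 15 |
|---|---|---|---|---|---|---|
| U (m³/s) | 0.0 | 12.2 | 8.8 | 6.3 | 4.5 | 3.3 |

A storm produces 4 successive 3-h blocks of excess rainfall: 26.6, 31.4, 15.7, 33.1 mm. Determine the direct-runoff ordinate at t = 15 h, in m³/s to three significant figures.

Q ≈ 61.9 m³/s

By discrete convolution, Q_j = Σ (P_i / 10 mm) · U_{j−i}.
At t = 15 h (j=5): Q = (26.6/10)·3.3 + (31.4/10)·4.5 + (15.7/10)·6.3 + (33.1/10)·8.8 = 61.9 m³/s.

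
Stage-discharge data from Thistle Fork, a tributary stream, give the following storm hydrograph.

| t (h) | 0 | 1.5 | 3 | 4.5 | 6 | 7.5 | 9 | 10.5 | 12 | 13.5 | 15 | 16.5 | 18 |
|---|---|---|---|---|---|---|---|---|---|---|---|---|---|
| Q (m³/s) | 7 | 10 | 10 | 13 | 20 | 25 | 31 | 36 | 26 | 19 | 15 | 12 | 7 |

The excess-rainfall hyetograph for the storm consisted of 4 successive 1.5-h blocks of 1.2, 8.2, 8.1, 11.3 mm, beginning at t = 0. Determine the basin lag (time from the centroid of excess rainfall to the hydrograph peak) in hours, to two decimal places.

Centroid of excess rainfall: t_c = Σ P_i·t̄_i / ΣP_i = 3.7865 h (block centres at 0.75, 2.25, 3.75, 5.25 h).
Hydrograph peak occurs at t = 10.5 h, so basin lag t_L = 10.5 − 3.7865 = 6.71 h.

t_L ≈ 6.71 h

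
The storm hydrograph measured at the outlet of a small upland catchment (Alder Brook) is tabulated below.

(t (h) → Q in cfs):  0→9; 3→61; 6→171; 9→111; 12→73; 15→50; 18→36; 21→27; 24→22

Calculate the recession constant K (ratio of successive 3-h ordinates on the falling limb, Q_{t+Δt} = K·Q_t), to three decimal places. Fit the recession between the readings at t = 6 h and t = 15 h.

Using the recession-limb readings at t = 6 h and t = 15 h: Q falls from 171 to 50 cfs over 3 intervals.
K = (Q₂/Q₁)^(1/3) = (50/171)^(1/3) = 0.664.

K ≈ 0.664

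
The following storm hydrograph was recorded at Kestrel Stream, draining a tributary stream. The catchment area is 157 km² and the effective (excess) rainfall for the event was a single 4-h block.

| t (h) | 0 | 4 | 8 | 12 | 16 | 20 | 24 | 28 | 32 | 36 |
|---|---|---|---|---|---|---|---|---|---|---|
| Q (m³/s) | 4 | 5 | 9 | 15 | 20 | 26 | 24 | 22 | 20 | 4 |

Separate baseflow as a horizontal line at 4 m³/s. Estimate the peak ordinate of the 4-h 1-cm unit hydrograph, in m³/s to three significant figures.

Direct runoff: 0.0, 1.0, 5.0, 11.0, 16.0, 22.0, 20.0, 18.0, 16.0, 0.0 m³/s; ΣQ_DR = 109.0 m³/s, peak = 22.0 m³/s.
Runoff depth d = ΣQ_DR·Δt / A = 109.0 × 14400 / (157 km²) = 9.997 mm.
The 1-cm UH is the DRH scaled by (10 mm)/d, so U_p = 22.0 × 10/9.997 = 22.0 m³/s.

U_p ≈ 22.0 m³/s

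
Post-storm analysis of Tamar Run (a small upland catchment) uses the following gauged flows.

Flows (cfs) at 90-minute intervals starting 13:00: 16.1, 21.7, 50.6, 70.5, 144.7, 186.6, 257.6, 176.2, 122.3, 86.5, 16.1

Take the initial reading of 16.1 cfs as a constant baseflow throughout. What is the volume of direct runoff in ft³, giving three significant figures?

Direct-runoff ordinates (Q − Q_b): 0.0, 5.6, 34.5, 54.4, 128.6, 170.5, 241.5, 160.1, 106.2, 70.4, 0.0 cfs.
ΣQ_DR = 971.8 cfs.
With Δt = 1.5 h = 5400 s, V = ΣQ_DR · Δt = 971.8 × 5400 = 5.25 × 10^6 ft³.

V ≈ 5.25 × 10^6 ft³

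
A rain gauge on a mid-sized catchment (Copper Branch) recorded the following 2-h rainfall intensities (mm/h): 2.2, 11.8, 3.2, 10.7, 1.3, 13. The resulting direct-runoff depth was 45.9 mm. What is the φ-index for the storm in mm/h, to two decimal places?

φ ≈ 4.18 mm/h

Only the 3 blocks with intensity above φ contribute runoff: 11.8, 10.7, 13 mm/h.
Σ(I−φ)·Δt = d  ⇒  (11.8+10.7+13 − 3φ)·2 = 45.9
φ = (35.50 − 45.9/2) / 3 = 4.18 mm/h.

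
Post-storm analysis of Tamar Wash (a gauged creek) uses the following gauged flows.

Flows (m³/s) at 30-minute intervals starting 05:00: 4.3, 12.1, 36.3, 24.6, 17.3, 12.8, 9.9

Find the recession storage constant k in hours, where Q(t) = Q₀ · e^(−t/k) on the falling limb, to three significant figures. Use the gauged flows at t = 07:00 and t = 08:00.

k ≈ 1.79 h

On the falling limb, Q drops from 17.3 to 9.9 m³/s between t = 07:00 and t = 08:00 (Δt = 1 h).
k = −Δt / ln(Q₂/Q₁) = −1 / ln(9.9/17.3) = 1.79 h.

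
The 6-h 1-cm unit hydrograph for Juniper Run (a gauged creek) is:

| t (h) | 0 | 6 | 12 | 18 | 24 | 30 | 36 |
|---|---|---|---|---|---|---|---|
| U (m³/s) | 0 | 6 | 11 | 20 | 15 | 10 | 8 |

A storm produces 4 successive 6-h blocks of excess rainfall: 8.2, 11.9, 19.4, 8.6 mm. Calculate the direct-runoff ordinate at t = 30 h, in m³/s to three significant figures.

By discrete convolution, Q_j = Σ (P_i / 10 mm) · U_{j−i}.
At t = 30 h (j=5): Q = (8.2/10)·10 + (11.9/10)·15 + (19.4/10)·20 + (8.6/10)·11 = 74.3 m³/s.

Q ≈ 74.3 m³/s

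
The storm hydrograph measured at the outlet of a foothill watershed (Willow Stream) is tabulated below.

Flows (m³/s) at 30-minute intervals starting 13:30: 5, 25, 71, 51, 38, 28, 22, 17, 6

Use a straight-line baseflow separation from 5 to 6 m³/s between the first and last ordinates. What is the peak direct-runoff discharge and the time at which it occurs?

Q_p = 65.75 m³/s at t = 14:30

Subtracting baseflow gives direct-runoff ordinates: 0.00, 19.88, 65.75, 45.62, 32.50, 22.38, 16.25, 11.12, 0.00 m³/s.
The maximum is 65.75 m³/s, occurring at the reading for t = 14:30.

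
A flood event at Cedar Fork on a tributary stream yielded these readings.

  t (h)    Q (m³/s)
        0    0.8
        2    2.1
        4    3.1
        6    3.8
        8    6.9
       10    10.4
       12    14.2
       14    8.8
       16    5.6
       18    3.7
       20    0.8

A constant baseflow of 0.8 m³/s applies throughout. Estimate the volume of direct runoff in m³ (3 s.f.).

Direct-runoff ordinates (Q − Q_b): 0.0, 1.3, 2.3, 3.0, 6.1, 9.6, 13.4, 8.0, 4.8, 2.9, 0.0 m³/s.
ΣQ_DR = 51.40 m³/s.
With Δt = 2 h = 7200 s, V = ΣQ_DR · Δt = 51.40 × 7200 = 3.70 × 10^5 m³.

V ≈ 3.70 × 10^5 m³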